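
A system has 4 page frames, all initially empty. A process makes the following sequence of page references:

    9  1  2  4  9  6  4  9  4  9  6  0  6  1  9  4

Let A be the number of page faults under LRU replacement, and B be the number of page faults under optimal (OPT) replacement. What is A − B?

1

Under LRU: F F F F . F . . . . . F . F . F → 8 faults.
Under OPT: F F F F . F . . . . . F . . . F → 7 faults.
A − B = 8 − 7 = 1.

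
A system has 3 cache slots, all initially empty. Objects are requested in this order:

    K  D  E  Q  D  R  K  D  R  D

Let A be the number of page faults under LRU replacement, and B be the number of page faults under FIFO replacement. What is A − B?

Under LRU: F F F F . F F . . . → 6 faults.
Under FIFO: F F F F . F F F . . → 7 faults.
A − B = 6 − 7 = -1.

-1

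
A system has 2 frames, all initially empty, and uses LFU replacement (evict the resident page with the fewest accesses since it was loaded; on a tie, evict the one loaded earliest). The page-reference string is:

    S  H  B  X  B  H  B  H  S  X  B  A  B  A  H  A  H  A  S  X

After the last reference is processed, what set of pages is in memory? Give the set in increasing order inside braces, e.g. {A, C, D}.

S → fault, frames (S)
H → fault, frames (S H)
B → fault, evict S, frames (H B)
X → fault, evict H, frames (B X)
B → hit
H → fault, evict X, frames (B H)
B → hit
H → hit
S → fault, evict H, frames (B S)
X → fault, evict S, frames (B X)
B → hit
A → fault, evict X, frames (B A)
B → hit
A → hit
H → fault, evict A, frames (B H)
A → fault, evict H, frames (B A)
H → fault, evict A, frames (B H)
A → fault, evict H, frames (B A)
S → fault, evict A, frames (B S)
X → fault, evict S, frames (B X)

{B, X}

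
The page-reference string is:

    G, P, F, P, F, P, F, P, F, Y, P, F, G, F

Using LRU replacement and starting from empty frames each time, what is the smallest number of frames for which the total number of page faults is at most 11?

2

f=1: 14 faults
f=2: 7 faults
f=3: 5 faults
f=4: 4 faults
Smallest f with faults ≤ 11 is 2.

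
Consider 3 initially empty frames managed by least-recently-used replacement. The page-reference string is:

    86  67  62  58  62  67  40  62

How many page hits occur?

86: miss, frames [86]
67: miss, frames [86, 67]
62: miss, frames [86, 67, 62]
58: miss, evict 86, frames [67, 62, 58]
62: hit
67: hit
40: miss, evict 58, frames [62, 67, 40]
62: hit
Hits: 3.

3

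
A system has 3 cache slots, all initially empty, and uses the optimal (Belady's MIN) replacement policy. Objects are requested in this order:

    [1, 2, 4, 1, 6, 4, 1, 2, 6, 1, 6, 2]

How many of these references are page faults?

1 -> fault, frames (1)
2 -> fault, frames (1 2)
4 -> fault, frames (1 2 4)
1 -> hit
6 -> fault, evict 2, frames (1 4 6)
4 -> hit
1 -> hit
2 -> fault, evict 4, frames (1 6 2)
6 -> hit
1 -> hit
6 -> hit
2 -> hit
Page faults: 5.

5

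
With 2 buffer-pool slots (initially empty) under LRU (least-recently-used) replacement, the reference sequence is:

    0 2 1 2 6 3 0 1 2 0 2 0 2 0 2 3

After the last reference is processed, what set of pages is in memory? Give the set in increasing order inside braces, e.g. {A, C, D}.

0 → miss, frames [0]
2 → miss, frames [0, 2]
1 → miss, evict 0, frames [2, 1]
2 → hit
6 → miss, evict 1, frames [2, 6]
3 → miss, evict 2, frames [6, 3]
0 → miss, evict 6, frames [3, 0]
1 → miss, evict 3, frames [0, 1]
2 → miss, evict 0, frames [1, 2]
0 → miss, evict 1, frames [2, 0]
2 → hit
0 → hit
2 → hit
0 → hit
2 → hit
3 → miss, evict 0, frames [2, 3]

{2, 3}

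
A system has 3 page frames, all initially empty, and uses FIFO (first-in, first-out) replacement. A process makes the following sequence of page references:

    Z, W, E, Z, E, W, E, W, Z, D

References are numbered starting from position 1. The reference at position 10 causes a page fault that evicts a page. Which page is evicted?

pos 1: Z → fault, frames (Z)
pos 2: W → fault, frames (Z W)
pos 3: E → fault, frames (Z W E)
pos 4: Z → hit
pos 5: E → hit
pos 6: W → hit
pos 7: E → hit
pos 8: W → hit
pos 9: Z → hit
pos 10: D → fault, evict Z, frames (W E D)
At position 10, page Z is evicted.

Z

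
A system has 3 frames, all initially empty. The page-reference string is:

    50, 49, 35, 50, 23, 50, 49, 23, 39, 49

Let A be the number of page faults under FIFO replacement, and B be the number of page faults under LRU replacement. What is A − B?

Under FIFO: F F F . F F F . F . → 7 faults.
Under LRU: F F F . F . F . F . → 6 faults.
A − B = 7 − 6 = 1.

1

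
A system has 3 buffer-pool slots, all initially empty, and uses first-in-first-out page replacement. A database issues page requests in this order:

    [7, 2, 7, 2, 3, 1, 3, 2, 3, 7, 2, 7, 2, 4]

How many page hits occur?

7

7 → miss, frames (7)
2 → miss, frames (7 2)
7 → hit
2 → hit
3 → miss, frames (7 2 3)
1 → miss, evict 7, frames (2 3 1)
3 → hit
2 → hit
3 → hit
7 → miss, evict 2, frames (3 1 7)
2 → miss, evict 3, frames (1 7 2)
7 → hit
2 → hit
4 → miss, evict 1, frames (7 2 4)
Hits: 7.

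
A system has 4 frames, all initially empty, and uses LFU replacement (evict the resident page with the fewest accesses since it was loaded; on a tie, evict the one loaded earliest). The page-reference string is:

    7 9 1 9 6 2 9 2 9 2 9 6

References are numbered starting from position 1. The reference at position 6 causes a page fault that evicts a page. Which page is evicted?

7

pos 1: 7 -> miss, frames {7}
pos 2: 9 -> miss, frames {7,9}
pos 3: 1 -> miss, frames {7,9,1}
pos 4: 9 -> hit
pos 5: 6 -> miss, frames {7,9,1,6}
pos 6: 2 -> miss, evict 7, frames {9,1,6,2}
At position 6, page 7 is evicted.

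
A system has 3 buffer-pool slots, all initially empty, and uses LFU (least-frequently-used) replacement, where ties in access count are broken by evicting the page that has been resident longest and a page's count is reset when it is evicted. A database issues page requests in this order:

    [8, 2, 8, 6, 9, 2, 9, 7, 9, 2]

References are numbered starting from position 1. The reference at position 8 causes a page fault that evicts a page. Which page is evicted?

pos 1: 8 -> fault, frames (8)
pos 2: 2 -> fault, frames (8 2)
pos 3: 8 -> hit
pos 4: 6 -> fault, frames (8 2 6)
pos 5: 9 -> fault, evict 2, frames (8 6 9)
pos 6: 2 -> fault, evict 6, frames (8 9 2)
pos 7: 9 -> hit
pos 8: 7 -> fault, evict 2, frames (8 9 7)
At position 8, page 2 is evicted.

2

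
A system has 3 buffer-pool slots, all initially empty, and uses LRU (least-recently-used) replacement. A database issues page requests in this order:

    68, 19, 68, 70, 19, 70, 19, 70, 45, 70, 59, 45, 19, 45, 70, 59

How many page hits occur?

8

68 -> fault, frames {68}
19 -> fault, frames {68,19}
68 -> hit
70 -> fault, frames {19,68,70}
19 -> hit
70 -> hit
19 -> hit
70 -> hit
45 -> fault, evict 68, frames {19,70,45}
70 -> hit
59 -> fault, evict 19, frames {45,70,59}
45 -> hit
19 -> fault, evict 70, frames {59,45,19}
45 -> hit
70 -> fault, evict 59, frames {19,45,70}
59 -> fault, evict 19, frames {45,70,59}
Hits: 8.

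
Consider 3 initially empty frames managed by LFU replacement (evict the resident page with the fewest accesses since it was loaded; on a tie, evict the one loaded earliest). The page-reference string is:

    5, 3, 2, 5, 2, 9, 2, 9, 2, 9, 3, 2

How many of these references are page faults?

5

5: miss, frames [5]
3: miss, frames [5, 3]
2: miss, frames [5, 3, 2]
5: hit
2: hit
9: miss, evict 3, frames [5, 2, 9]
2: hit
9: hit
2: hit
9: hit
3: miss, evict 5, frames [2, 9, 3]
2: hit
Page faults: 5.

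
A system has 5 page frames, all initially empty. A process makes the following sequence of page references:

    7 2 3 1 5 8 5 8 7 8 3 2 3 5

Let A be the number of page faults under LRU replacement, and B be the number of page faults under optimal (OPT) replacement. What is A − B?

Under LRU: F F F F F F . . F . . F . . → 8 faults.
Under OPT: F F F F F F . . . . . . . . → 6 faults.
A − B = 8 − 6 = 2.

2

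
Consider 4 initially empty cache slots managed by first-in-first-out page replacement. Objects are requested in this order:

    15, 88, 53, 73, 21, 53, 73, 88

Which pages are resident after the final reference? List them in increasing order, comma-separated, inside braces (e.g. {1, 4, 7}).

{21, 53, 73, 88}

15 → fault, frames (15)
88 → fault, frames (15 88)
53 → fault, frames (15 88 53)
73 → fault, frames (15 88 53 73)
21 → fault, evict 15, frames (88 53 73 21)
53 → hit
73 → hit
88 → hit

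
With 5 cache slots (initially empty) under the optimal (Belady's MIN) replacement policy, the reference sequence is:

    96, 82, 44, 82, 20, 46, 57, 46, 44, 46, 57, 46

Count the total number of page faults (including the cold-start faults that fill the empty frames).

96 -> miss, frames [96]
82 -> miss, frames [96, 82]
44 -> miss, frames [96, 82, 44]
82 -> hit
20 -> miss, frames [96, 82, 44, 20]
46 -> miss, frames [96, 82, 44, 20, 46]
57 -> miss, evict 20, frames [96, 82, 44, 46, 57]
46 -> hit
44 -> hit
46 -> hit
57 -> hit
46 -> hit
Page faults: 6.

6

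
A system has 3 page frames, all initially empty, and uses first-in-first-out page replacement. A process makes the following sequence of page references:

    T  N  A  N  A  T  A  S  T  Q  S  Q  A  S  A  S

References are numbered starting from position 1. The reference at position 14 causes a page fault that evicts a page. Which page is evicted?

pos 1: T: miss, frames (T)
pos 2: N: miss, frames (T N)
pos 3: A: miss, frames (T N A)
pos 4: N: hit
pos 5: A: hit
pos 6: T: hit
pos 7: A: hit
pos 8: S: miss, evict T, frames (N A S)
pos 9: T: miss, evict N, frames (A S T)
pos 10: Q: miss, evict A, frames (S T Q)
pos 11: S: hit
pos 12: Q: hit
pos 13: A: miss, evict S, frames (T Q A)
pos 14: S: miss, evict T, frames (Q A S)
At position 14, page T is evicted.

T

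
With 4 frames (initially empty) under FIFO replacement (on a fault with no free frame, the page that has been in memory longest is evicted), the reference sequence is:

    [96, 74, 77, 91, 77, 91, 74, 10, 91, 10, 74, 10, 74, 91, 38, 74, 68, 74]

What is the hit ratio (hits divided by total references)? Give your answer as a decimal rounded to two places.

96: fault, frames {96}
74: fault, frames {96,74}
77: fault, frames {96,74,77}
91: fault, frames {96,74,77,91}
77: hit
91: hit
74: hit
10: fault, evict 96, frames {74,77,91,10}
91: hit
10: hit
74: hit
10: hit
74: hit
91: hit
38: fault, evict 74, frames {77,91,10,38}
74: fault, evict 77, frames {91,10,38,74}
68: fault, evict 91, frames {10,38,74,68}
74: hit
Hits: 10 of 18 references → 10/18 = 0.5556.

0.56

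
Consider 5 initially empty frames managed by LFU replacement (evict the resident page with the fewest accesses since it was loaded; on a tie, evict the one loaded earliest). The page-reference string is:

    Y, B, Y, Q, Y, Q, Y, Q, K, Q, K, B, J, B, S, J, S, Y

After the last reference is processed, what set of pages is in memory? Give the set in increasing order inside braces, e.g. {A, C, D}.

Y: fault, frames {Y}
B: fault, frames {Y,B}
Y: hit
Q: fault, frames {Y,B,Q}
Y: hit
Q: hit
Y: hit
Q: hit
K: fault, frames {Y,B,Q,K}
Q: hit
K: hit
B: hit
J: fault, frames {Y,B,Q,K,J}
B: hit
S: fault, evict J, frames {Y,B,Q,K,S}
J: fault, evict S, frames {Y,B,Q,K,J}
S: fault, evict J, frames {Y,B,Q,K,S}
Y: hit

{B, K, Q, S, Y}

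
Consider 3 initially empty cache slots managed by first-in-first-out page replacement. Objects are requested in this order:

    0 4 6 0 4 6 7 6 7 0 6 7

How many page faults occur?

0 -> miss, frames {0}
4 -> miss, frames {0,4}
6 -> miss, frames {0,4,6}
0 -> hit
4 -> hit
6 -> hit
7 -> miss, evict 0, frames {4,6,7}
6 -> hit
7 -> hit
0 -> miss, evict 4, frames {6,7,0}
6 -> hit
7 -> hit
Page faults: 5.

5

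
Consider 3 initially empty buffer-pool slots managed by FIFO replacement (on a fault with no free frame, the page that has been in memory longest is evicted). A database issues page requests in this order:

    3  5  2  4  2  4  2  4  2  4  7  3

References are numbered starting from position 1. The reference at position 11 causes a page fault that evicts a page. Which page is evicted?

pos 1: 3 → miss, frames [3]
pos 2: 5 → miss, frames [3, 5]
pos 3: 2 → miss, frames [3, 5, 2]
pos 4: 4 → miss, evict 3, frames [5, 2, 4]
pos 5: 2 → hit
pos 6: 4 → hit
pos 7: 2 → hit
pos 8: 4 → hit
pos 9: 2 → hit
pos 10: 4 → hit
pos 11: 7 → miss, evict 5, frames [2, 4, 7]
At position 11, page 5 is evicted.

5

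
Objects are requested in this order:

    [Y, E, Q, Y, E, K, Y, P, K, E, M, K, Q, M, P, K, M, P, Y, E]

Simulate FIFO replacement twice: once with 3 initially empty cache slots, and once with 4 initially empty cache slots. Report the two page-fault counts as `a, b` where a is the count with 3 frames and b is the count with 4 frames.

3 frames: F F F . . F F F . F F F F . F . F . F F → 14 faults.
4 frames: F F F . . F . F . . F . . . . . . . F F → 8 faults.
8 < 14: adding a frame reduced faults, as is typical.

14, 8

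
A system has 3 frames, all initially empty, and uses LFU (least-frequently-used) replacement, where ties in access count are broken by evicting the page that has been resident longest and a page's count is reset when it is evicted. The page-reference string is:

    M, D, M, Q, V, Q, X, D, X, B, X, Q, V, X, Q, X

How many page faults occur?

11

M -> miss, frames [M]
D -> miss, frames [M, D]
M -> hit
Q -> miss, frames [M, D, Q]
V -> miss, evict D, frames [M, Q, V]
Q -> hit
X -> miss, evict V, frames [M, Q, X]
D -> miss, evict X, frames [M, Q, D]
X -> miss, evict D, frames [M, Q, X]
B -> miss, evict X, frames [M, Q, B]
X -> miss, evict B, frames [M, Q, X]
Q -> hit
V -> miss, evict X, frames [M, Q, V]
X -> miss, evict V, frames [M, Q, X]
Q -> hit
X -> hit
Page faults: 11.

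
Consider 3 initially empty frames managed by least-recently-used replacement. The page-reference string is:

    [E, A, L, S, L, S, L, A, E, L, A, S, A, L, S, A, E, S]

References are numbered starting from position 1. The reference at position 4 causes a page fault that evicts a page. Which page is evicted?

pos 1: E: miss, frames [E]
pos 2: A: miss, frames [E, A]
pos 3: L: miss, frames [E, A, L]
pos 4: S: miss, evict E, frames [A, L, S]
At position 4, page E is evicted.

E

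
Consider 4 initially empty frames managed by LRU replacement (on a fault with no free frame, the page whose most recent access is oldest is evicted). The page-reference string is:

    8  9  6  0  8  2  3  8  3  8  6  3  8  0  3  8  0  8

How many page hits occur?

8 -> fault, frames {8}
9 -> fault, frames {8,9}
6 -> fault, frames {8,9,6}
0 -> fault, frames {8,9,6,0}
8 -> hit
2 -> fault, evict 9, frames {6,0,8,2}
3 -> fault, evict 6, frames {0,8,2,3}
8 -> hit
3 -> hit
8 -> hit
6 -> fault, evict 0, frames {2,3,8,6}
3 -> hit
8 -> hit
0 -> fault, evict 2, frames {6,3,8,0}
3 -> hit
8 -> hit
0 -> hit
8 -> hit
Hits: 10.

10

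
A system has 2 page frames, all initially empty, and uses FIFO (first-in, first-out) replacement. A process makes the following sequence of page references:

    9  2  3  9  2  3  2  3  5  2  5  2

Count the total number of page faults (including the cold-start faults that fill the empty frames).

9 -> miss, frames {9}
2 -> miss, frames {9,2}
3 -> miss, evict 9, frames {2,3}
9 -> miss, evict 2, frames {3,9}
2 -> miss, evict 3, frames {9,2}
3 -> miss, evict 9, frames {2,3}
2 -> hit
3 -> hit
5 -> miss, evict 2, frames {3,5}
2 -> miss, evict 3, frames {5,2}
5 -> hit
2 -> hit
Page faults: 8.

8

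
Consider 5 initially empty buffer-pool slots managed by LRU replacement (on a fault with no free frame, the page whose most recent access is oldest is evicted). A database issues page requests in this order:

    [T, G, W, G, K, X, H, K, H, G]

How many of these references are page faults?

6

T → miss, frames {T}
G → miss, frames {T,G}
W → miss, frames {T,G,W}
G → hit
K → miss, frames {T,W,G,K}
X → miss, frames {T,W,G,K,X}
H → miss, evict T, frames {W,G,K,X,H}
K → hit
H → hit
G → hit
Page faults: 6.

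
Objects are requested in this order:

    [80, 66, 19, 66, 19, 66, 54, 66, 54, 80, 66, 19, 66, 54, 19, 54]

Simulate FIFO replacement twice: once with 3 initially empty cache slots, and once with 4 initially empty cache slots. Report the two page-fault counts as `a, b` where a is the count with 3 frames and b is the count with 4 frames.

8, 4

3 frames: F F F . . . F . . F F F . F . . → 8 faults.
4 frames: F F F . . . F . . . . . . . . . → 4 faults.
4 < 8: adding a frame reduced faults, as is typical.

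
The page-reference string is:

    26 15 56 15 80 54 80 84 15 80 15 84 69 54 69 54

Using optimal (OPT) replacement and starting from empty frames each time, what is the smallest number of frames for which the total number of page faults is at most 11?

f=1: 16 faults
f=2: 10 faults
f=3: 8 faults
f=4: 7 faults
f=5: 7 faults
f=6: 7 faults
f=7: 7 faults
Smallest f with faults ≤ 11 is 2.

2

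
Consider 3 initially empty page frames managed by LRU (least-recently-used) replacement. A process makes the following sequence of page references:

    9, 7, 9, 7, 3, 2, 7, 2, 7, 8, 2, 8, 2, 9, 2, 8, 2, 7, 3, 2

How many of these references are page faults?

8

9 -> miss, frames (9)
7 -> miss, frames (9 7)
9 -> hit
7 -> hit
3 -> miss, frames (9 7 3)
2 -> miss, evict 9, frames (7 3 2)
7 -> hit
2 -> hit
7 -> hit
8 -> miss, evict 3, frames (2 7 8)
2 -> hit
8 -> hit
2 -> hit
9 -> miss, evict 7, frames (8 2 9)
2 -> hit
8 -> hit
2 -> hit
7 -> miss, evict 9, frames (8 2 7)
3 -> miss, evict 8, frames (2 7 3)
2 -> hit
Page faults: 8.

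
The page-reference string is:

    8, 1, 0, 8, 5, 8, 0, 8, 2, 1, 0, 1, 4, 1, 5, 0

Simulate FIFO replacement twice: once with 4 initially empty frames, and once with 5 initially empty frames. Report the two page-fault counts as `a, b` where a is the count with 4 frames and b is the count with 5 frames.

4 frames: F F F . F . . . F . . . F F . F → 8 faults.
5 frames: F F F . F . . . F . . . F . . . → 6 faults.
6 < 8: adding a frame reduced faults, as is typical.

8, 6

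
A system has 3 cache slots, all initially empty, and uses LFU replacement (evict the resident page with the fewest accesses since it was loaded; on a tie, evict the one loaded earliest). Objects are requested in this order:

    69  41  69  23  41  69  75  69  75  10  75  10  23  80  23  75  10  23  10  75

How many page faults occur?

69 -> fault, frames (69)
41 -> fault, frames (69 41)
69 -> hit
23 -> fault, frames (69 41 23)
41 -> hit
69 -> hit
75 -> fault, evict 23, frames (69 41 75)
69 -> hit
75 -> hit
10 -> fault, evict 41, frames (69 75 10)
75 -> hit
10 -> hit
23 -> fault, evict 10, frames (69 75 23)
80 -> fault, evict 23, frames (69 75 80)
23 -> fault, evict 80, frames (69 75 23)
75 -> hit
10 -> fault, evict 23, frames (69 75 10)
23 -> fault, evict 10, frames (69 75 23)
10 -> fault, evict 23, frames (69 75 10)
75 -> hit
Page faults: 11.

11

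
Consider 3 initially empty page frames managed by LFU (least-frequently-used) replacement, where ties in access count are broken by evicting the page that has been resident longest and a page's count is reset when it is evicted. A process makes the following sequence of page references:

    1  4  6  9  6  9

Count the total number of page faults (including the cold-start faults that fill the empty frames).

4

1 → fault, frames [1]
4 → fault, frames [1, 4]
6 → fault, frames [1, 4, 6]
9 → fault, evict 1, frames [4, 6, 9]
6 → hit
9 → hit
Page faults: 4.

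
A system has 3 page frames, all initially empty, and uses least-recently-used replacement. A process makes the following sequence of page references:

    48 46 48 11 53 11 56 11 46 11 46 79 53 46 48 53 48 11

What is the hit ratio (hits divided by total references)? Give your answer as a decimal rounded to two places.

0.44

48: miss, frames (48)
46: miss, frames (48 46)
48: hit
11: miss, frames (46 48 11)
53: miss, evict 46, frames (48 11 53)
11: hit
56: miss, evict 48, frames (53 11 56)
11: hit
46: miss, evict 53, frames (56 11 46)
11: hit
46: hit
79: miss, evict 56, frames (11 46 79)
53: miss, evict 11, frames (46 79 53)
46: hit
48: miss, evict 79, frames (53 46 48)
53: hit
48: hit
11: miss, evict 46, frames (53 48 11)
Hits: 8 of 18 references → 8/18 = 0.4444.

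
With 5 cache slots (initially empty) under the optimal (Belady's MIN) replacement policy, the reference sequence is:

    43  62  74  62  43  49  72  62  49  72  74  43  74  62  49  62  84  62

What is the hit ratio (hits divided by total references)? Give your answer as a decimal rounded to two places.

0.67

43: miss, frames [43]
62: miss, frames [43, 62]
74: miss, frames [43, 62, 74]
62: hit
43: hit
49: miss, frames [43, 62, 74, 49]
72: miss, frames [43, 62, 74, 49, 72]
62: hit
49: hit
72: hit
74: hit
43: hit
74: hit
62: hit
49: hit
62: hit
84: miss, evict 72, frames [43, 62, 74, 49, 84]
62: hit
Hits: 12 of 18 references → 12/18 = 0.6667.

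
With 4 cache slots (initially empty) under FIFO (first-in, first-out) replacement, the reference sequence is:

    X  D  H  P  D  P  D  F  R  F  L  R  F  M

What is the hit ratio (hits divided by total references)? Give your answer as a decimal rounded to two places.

X -> miss, frames [X]
D -> miss, frames [X, D]
H -> miss, frames [X, D, H]
P -> miss, frames [X, D, H, P]
D -> hit
P -> hit
D -> hit
F -> miss, evict X, frames [D, H, P, F]
R -> miss, evict D, frames [H, P, F, R]
F -> hit
L -> miss, evict H, frames [P, F, R, L]
R -> hit
F -> hit
M -> miss, evict P, frames [F, R, L, M]
Hits: 6 of 14 references → 6/14 = 0.4286.

0.43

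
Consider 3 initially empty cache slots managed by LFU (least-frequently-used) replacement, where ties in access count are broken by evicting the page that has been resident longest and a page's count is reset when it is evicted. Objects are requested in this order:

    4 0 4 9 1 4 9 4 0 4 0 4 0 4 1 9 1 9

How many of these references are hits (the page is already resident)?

4: fault, frames [4]
0: fault, frames [4, 0]
4: hit
9: fault, frames [4, 0, 9]
1: fault, evict 0, frames [4, 9, 1]
4: hit
9: hit
4: hit
0: fault, evict 1, frames [4, 9, 0]
4: hit
0: hit
4: hit
0: hit
4: hit
1: fault, evict 9, frames [4, 0, 1]
9: fault, evict 1, frames [4, 0, 9]
1: fault, evict 9, frames [4, 0, 1]
9: fault, evict 1, frames [4, 0, 9]
Hits: 9.

9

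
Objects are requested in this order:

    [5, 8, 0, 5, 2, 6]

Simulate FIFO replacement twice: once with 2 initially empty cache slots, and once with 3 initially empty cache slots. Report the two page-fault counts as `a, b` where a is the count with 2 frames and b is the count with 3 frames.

6, 5

2 frames: F F F F F F → 6 faults.
3 frames: F F F . F F → 5 faults.
5 < 6: adding a frame reduced faults, as is typical.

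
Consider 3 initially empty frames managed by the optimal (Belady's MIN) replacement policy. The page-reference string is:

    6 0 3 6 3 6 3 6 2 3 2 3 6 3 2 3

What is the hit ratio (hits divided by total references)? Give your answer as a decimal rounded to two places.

6 -> miss, frames [6]
0 -> miss, frames [6, 0]
3 -> miss, frames [6, 0, 3]
6 -> hit
3 -> hit
6 -> hit
3 -> hit
6 -> hit
2 -> miss, evict 0, frames [6, 3, 2]
3 -> hit
2 -> hit
3 -> hit
6 -> hit
3 -> hit
2 -> hit
3 -> hit
Hits: 12 of 16 references → 12/16 = 0.7500.

0.75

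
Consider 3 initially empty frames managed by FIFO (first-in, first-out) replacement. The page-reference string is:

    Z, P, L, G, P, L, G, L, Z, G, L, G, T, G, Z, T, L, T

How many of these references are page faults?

Z: fault, frames [Z]
P: fault, frames [Z, P]
L: fault, frames [Z, P, L]
G: fault, evict Z, frames [P, L, G]
P: hit
L: hit
G: hit
L: hit
Z: fault, evict P, frames [L, G, Z]
G: hit
L: hit
G: hit
T: fault, evict L, frames [G, Z, T]
G: hit
Z: hit
T: hit
L: fault, evict G, frames [Z, T, L]
T: hit
Page faults: 7.

7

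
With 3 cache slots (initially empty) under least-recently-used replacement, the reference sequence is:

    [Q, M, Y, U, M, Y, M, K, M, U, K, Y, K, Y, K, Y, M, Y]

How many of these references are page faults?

Q → fault, frames {Q}
M → fault, frames {Q,M}
Y → fault, frames {Q,M,Y}
U → fault, evict Q, frames {M,Y,U}
M → hit
Y → hit
M → hit
K → fault, evict U, frames {Y,M,K}
M → hit
U → fault, evict Y, frames {K,M,U}
K → hit
Y → fault, evict M, frames {U,K,Y}
K → hit
Y → hit
K → hit
Y → hit
M → fault, evict U, frames {K,Y,M}
Y → hit
Page faults: 8.

8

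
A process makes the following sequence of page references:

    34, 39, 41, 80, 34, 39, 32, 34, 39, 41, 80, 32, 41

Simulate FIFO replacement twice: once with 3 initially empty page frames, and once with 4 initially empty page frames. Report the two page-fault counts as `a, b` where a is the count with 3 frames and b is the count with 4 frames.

3 frames: F F F F F F F . . F F . . → 9 faults.
4 frames: F F F F . . F F F F F F . → 10 faults.
10 > 9: adding a frame increased faults — Belady's anomaly.

9, 10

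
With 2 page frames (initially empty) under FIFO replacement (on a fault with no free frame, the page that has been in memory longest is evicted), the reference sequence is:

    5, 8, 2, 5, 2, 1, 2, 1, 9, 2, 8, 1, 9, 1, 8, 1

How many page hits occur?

4

5 -> miss, frames (5)
8 -> miss, frames (5 8)
2 -> miss, evict 5, frames (8 2)
5 -> miss, evict 8, frames (2 5)
2 -> hit
1 -> miss, evict 2, frames (5 1)
2 -> miss, evict 5, frames (1 2)
1 -> hit
9 -> miss, evict 1, frames (2 9)
2 -> hit
8 -> miss, evict 2, frames (9 8)
1 -> miss, evict 9, frames (8 1)
9 -> miss, evict 8, frames (1 9)
1 -> hit
8 -> miss, evict 1, frames (9 8)
1 -> miss, evict 9, frames (8 1)
Hits: 4.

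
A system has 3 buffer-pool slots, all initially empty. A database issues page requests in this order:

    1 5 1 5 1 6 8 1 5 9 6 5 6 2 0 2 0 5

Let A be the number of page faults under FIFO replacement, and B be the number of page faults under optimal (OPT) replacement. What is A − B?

Under FIFO: F F . . . F F F F F F . . F F . . F → 11 faults.
Under OPT: F F . . . F F . . F F . . F F . . . → 8 faults.
A − B = 11 − 8 = 3.

3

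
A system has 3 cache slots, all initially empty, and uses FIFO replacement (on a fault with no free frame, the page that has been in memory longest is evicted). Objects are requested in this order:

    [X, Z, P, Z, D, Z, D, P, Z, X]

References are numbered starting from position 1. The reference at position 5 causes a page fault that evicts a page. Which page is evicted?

X

pos 1: X -> miss, frames [X]
pos 2: Z -> miss, frames [X, Z]
pos 3: P -> miss, frames [X, Z, P]
pos 4: Z -> hit
pos 5: D -> miss, evict X, frames [Z, P, D]
At position 5, page X is evicted.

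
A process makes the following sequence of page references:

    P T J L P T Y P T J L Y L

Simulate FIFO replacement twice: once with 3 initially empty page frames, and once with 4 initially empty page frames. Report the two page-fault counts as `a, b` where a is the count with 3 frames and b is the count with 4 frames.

9, 10

3 frames: F F F F F F F . . F F . . → 9 faults.
4 frames: F F F F . . F F F F F F . → 10 faults.
10 > 9: adding a frame increased faults — Belady's anomaly.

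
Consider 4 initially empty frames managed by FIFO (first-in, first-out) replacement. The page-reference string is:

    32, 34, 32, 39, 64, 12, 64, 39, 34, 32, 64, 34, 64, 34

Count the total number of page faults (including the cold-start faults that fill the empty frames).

7

32: fault, frames (32)
34: fault, frames (32 34)
32: hit
39: fault, frames (32 34 39)
64: fault, frames (32 34 39 64)
12: fault, evict 32, frames (34 39 64 12)
64: hit
39: hit
34: hit
32: fault, evict 34, frames (39 64 12 32)
64: hit
34: fault, evict 39, frames (64 12 32 34)
64: hit
34: hit
Page faults: 7.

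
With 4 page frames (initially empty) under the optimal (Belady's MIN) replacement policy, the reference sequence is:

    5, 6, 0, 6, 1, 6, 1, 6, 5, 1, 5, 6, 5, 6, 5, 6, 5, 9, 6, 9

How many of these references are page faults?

5 → miss, frames [5]
6 → miss, frames [5, 6]
0 → miss, frames [5, 6, 0]
6 → hit
1 → miss, frames [5, 6, 0, 1]
6 → hit
1 → hit
6 → hit
5 → hit
1 → hit
5 → hit
6 → hit
5 → hit
6 → hit
5 → hit
6 → hit
5 → hit
9 → miss, evict 1, frames [5, 6, 0, 9]
6 → hit
9 → hit
Page faults: 5.

5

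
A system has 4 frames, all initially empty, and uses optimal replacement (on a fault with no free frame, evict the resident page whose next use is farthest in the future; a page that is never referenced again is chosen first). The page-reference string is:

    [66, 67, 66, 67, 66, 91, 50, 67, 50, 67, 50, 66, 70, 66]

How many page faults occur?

5

66 -> fault, frames [66]
67 -> fault, frames [66, 67]
66 -> hit
67 -> hit
66 -> hit
91 -> fault, frames [66, 67, 91]
50 -> fault, frames [66, 67, 91, 50]
67 -> hit
50 -> hit
67 -> hit
50 -> hit
66 -> hit
70 -> fault, evict 50, frames [66, 67, 91, 70]
66 -> hit
Page faults: 5.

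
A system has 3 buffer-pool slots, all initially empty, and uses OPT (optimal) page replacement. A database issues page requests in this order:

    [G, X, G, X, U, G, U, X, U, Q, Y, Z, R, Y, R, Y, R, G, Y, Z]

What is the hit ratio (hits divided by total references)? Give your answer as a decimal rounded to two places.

0.60

G: fault, frames [G]
X: fault, frames [G, X]
G: hit
X: hit
U: fault, frames [G, X, U]
G: hit
U: hit
X: hit
U: hit
Q: fault, evict U, frames [G, X, Q]
Y: fault, evict Q, frames [G, X, Y]
Z: fault, evict X, frames [G, Y, Z]
R: fault, evict Z, frames [G, Y, R]
Y: hit
R: hit
Y: hit
R: hit
G: hit
Y: hit
Z: fault, evict R, frames [G, Y, Z]
Hits: 12 of 20 references → 12/20 = 0.6000.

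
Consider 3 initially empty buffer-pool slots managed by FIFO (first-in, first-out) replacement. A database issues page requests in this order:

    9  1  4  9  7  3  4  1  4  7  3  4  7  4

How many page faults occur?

9

9 → fault, frames (9)
1 → fault, frames (9 1)
4 → fault, frames (9 1 4)
9 → hit
7 → fault, evict 9, frames (1 4 7)
3 → fault, evict 1, frames (4 7 3)
4 → hit
1 → fault, evict 4, frames (7 3 1)
4 → fault, evict 7, frames (3 1 4)
7 → fault, evict 3, frames (1 4 7)
3 → fault, evict 1, frames (4 7 3)
4 → hit
7 → hit
4 → hit
Page faults: 9.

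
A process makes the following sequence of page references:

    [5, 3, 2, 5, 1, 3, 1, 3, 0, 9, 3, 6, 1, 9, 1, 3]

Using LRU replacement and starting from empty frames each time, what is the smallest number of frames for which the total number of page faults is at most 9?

4

f=1: 16 faults
f=2: 13 faults
f=3: 11 faults
f=4: 8 faults
f=5: 7 faults
f=6: 7 faults
f=7: 7 faults
Smallest f with faults ≤ 9 is 4.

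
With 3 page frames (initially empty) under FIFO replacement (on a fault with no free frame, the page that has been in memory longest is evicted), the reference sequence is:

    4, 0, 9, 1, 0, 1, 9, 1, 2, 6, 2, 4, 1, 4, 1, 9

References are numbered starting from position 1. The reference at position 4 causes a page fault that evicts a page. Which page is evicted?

4

pos 1: 4: fault, frames (4)
pos 2: 0: fault, frames (4 0)
pos 3: 9: fault, frames (4 0 9)
pos 4: 1: fault, evict 4, frames (0 9 1)
At position 4, page 4 is evicted.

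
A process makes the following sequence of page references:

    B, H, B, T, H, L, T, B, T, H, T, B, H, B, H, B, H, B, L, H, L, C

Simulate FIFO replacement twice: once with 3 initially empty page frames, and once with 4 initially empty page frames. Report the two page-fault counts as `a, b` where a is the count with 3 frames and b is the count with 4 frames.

3 frames: F F . F . F . F . F F . . . . . . . F . . F → 9 faults.
4 frames: F F . F . F . . . . . . . . . . . . . . . F → 5 faults.
5 < 9: adding a frame reduced faults, as is typical.

9, 5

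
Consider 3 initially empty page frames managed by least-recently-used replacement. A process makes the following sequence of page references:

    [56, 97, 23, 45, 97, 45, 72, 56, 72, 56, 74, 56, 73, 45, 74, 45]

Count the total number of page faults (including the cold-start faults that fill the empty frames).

10

56 -> miss, frames (56)
97 -> miss, frames (56 97)
23 -> miss, frames (56 97 23)
45 -> miss, evict 56, frames (97 23 45)
97 -> hit
45 -> hit
72 -> miss, evict 23, frames (97 45 72)
56 -> miss, evict 97, frames (45 72 56)
72 -> hit
56 -> hit
74 -> miss, evict 45, frames (72 56 74)
56 -> hit
73 -> miss, evict 72, frames (74 56 73)
45 -> miss, evict 74, frames (56 73 45)
74 -> miss, evict 56, frames (73 45 74)
45 -> hit
Page faults: 10.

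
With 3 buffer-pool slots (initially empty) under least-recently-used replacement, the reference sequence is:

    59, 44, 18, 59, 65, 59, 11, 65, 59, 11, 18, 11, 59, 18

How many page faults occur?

59 -> miss, frames {59}
44 -> miss, frames {59,44}
18 -> miss, frames {59,44,18}
59 -> hit
65 -> miss, evict 44, frames {18,59,65}
59 -> hit
11 -> miss, evict 18, frames {65,59,11}
65 -> hit
59 -> hit
11 -> hit
18 -> miss, evict 65, frames {59,11,18}
11 -> hit
59 -> hit
18 -> hit
Page faults: 6.

6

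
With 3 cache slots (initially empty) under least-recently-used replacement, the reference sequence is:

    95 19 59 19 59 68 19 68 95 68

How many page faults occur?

5

95 -> miss, frames [95]
19 -> miss, frames [95, 19]
59 -> miss, frames [95, 19, 59]
19 -> hit
59 -> hit
68 -> miss, evict 95, frames [19, 59, 68]
19 -> hit
68 -> hit
95 -> miss, evict 59, frames [19, 68, 95]
68 -> hit
Page faults: 5.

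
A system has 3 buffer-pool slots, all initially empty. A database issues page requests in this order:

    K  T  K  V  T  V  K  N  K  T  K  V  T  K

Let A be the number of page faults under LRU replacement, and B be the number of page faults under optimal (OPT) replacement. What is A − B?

1

Under LRU: F F . F . . . F . F . F . . → 6 faults.
Under OPT: F F . F . . . F . . . F . . → 5 faults.
A − B = 6 − 5 = 1.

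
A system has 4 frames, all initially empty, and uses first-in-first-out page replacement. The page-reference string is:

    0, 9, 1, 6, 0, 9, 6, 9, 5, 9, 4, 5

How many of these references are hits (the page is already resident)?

6

0: miss, frames {0}
9: miss, frames {0,9}
1: miss, frames {0,9,1}
6: miss, frames {0,9,1,6}
0: hit
9: hit
6: hit
9: hit
5: miss, evict 0, frames {9,1,6,5}
9: hit
4: miss, evict 9, frames {1,6,5,4}
5: hit
Hits: 6.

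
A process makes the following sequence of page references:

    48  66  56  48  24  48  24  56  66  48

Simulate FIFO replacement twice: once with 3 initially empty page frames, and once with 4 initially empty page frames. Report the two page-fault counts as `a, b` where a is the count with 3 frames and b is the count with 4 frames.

6, 4

3 frames: F F F . F F . . F . → 6 faults.
4 frames: F F F . F . . . . . → 4 faults.
4 < 6: adding a frame reduced faults, as is typical.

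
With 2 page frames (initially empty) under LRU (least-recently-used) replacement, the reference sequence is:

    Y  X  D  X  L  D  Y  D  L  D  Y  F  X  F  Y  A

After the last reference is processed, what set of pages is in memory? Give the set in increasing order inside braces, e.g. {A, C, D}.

{A, Y}

Y: miss, frames [Y]
X: miss, frames [Y, X]
D: miss, evict Y, frames [X, D]
X: hit
L: miss, evict D, frames [X, L]
D: miss, evict X, frames [L, D]
Y: miss, evict L, frames [D, Y]
D: hit
L: miss, evict Y, frames [D, L]
D: hit
Y: miss, evict L, frames [D, Y]
F: miss, evict D, frames [Y, F]
X: miss, evict Y, frames [F, X]
F: hit
Y: miss, evict X, frames [F, Y]
A: miss, evict F, frames [Y, A]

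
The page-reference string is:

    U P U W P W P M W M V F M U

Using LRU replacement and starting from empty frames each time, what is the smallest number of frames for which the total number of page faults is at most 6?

6

f=1: 14 faults
f=2: 10 faults
f=3: 7 faults
f=4: 7 faults
f=5: 7 faults
f=6: 6 faults
Smallest f with faults ≤ 6 is 6.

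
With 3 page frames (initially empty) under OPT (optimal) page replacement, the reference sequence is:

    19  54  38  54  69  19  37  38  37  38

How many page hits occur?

19: fault, frames {19}
54: fault, frames {19,54}
38: fault, frames {19,54,38}
54: hit
69: fault, evict 54, frames {19,38,69}
19: hit
37: fault, evict 69, frames {19,38,37}
38: hit
37: hit
38: hit
Hits: 5.

5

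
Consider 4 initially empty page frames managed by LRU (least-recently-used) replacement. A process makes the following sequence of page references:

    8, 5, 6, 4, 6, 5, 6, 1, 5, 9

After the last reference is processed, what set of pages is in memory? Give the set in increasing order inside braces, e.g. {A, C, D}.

{1, 5, 6, 9}

8 → fault, frames [8]
5 → fault, frames [8, 5]
6 → fault, frames [8, 5, 6]
4 → fault, frames [8, 5, 6, 4]
6 → hit
5 → hit
6 → hit
1 → fault, evict 8, frames [4, 5, 6, 1]
5 → hit
9 → fault, evict 4, frames [6, 1, 5, 9]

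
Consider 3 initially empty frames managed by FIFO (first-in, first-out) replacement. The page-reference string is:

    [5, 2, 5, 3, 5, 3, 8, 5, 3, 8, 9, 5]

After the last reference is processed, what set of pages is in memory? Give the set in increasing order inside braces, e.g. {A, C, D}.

{5, 8, 9}

5 -> miss, frames {5}
2 -> miss, frames {5,2}
5 -> hit
3 -> miss, frames {5,2,3}
5 -> hit
3 -> hit
8 -> miss, evict 5, frames {2,3,8}
5 -> miss, evict 2, frames {3,8,5}
3 -> hit
8 -> hit
9 -> miss, evict 3, frames {8,5,9}
5 -> hit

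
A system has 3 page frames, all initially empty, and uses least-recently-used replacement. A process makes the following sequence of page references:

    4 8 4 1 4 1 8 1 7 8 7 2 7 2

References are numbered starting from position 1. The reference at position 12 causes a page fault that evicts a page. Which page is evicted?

1

pos 1: 4 → fault, frames [4]
pos 2: 8 → fault, frames [4, 8]
pos 3: 4 → hit
pos 4: 1 → fault, frames [8, 4, 1]
pos 5: 4 → hit
pos 6: 1 → hit
pos 7: 8 → hit
pos 8: 1 → hit
pos 9: 7 → fault, evict 4, frames [8, 1, 7]
pos 10: 8 → hit
pos 11: 7 → hit
pos 12: 2 → fault, evict 1, frames [8, 7, 2]
At position 12, page 1 is evicted.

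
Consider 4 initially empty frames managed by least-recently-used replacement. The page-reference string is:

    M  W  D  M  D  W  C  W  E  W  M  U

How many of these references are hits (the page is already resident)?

M → miss, frames (M)
W → miss, frames (M W)
D → miss, frames (M W D)
M → hit
D → hit
W → hit
C → miss, frames (M D W C)
W → hit
E → miss, evict M, frames (D C W E)
W → hit
M → miss, evict D, frames (C E W M)
U → miss, evict C, frames (E W M U)
Hits: 5.

5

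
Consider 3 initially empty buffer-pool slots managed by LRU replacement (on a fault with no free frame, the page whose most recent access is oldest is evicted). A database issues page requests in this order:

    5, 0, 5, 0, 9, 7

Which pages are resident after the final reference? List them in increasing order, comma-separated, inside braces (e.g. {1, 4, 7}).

5 → fault, frames (5)
0 → fault, frames (5 0)
5 → hit
0 → hit
9 → fault, frames (5 0 9)
7 → fault, evict 5, frames (0 9 7)

{0, 7, 9}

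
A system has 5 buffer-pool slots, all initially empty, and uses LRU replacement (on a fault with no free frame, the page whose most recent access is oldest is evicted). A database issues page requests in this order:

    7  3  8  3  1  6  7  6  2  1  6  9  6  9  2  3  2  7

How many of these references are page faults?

7 -> miss, frames [7]
3 -> miss, frames [7, 3]
8 -> miss, frames [7, 3, 8]
3 -> hit
1 -> miss, frames [7, 8, 3, 1]
6 -> miss, frames [7, 8, 3, 1, 6]
7 -> hit
6 -> hit
2 -> miss, evict 8, frames [3, 1, 7, 6, 2]
1 -> hit
6 -> hit
9 -> miss, evict 3, frames [7, 2, 1, 6, 9]
6 -> hit
9 -> hit
2 -> hit
3 -> miss, evict 7, frames [1, 6, 9, 2, 3]
2 -> hit
7 -> miss, evict 1, frames [6, 9, 3, 2, 7]
Page faults: 9.

9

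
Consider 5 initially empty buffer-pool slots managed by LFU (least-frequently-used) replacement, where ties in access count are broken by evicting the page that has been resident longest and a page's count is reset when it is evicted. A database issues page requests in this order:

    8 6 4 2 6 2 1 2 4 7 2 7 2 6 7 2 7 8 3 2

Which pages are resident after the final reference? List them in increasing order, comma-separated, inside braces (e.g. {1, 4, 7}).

{2, 3, 4, 6, 7}

8 -> miss, frames (8)
6 -> miss, frames (8 6)
4 -> miss, frames (8 6 4)
2 -> miss, frames (8 6 4 2)
6 -> hit
2 -> hit
1 -> miss, frames (8 6 4 2 1)
2 -> hit
4 -> hit
7 -> miss, evict 8, frames (6 4 2 1 7)
2 -> hit
7 -> hit
2 -> hit
6 -> hit
7 -> hit
2 -> hit
7 -> hit
8 -> miss, evict 1, frames (6 4 2 7 8)
3 -> miss, evict 8, frames (6 4 2 7 3)
2 -> hit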